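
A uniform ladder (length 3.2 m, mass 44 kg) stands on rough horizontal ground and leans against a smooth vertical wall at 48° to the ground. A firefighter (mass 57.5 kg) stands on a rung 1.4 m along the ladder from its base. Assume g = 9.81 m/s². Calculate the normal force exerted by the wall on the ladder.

Torques about the foot: N_wall · 3.2 sin 48° = 44×9.81×1.6 cos 48° + 57.5×9.81×1.4 cos 48° → N_wall = 416.53 N.

N_wall ≈ 417 N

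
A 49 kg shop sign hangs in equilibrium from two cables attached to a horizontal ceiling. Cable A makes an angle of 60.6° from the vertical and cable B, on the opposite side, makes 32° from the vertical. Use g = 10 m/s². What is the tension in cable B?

T_B ≈ 427 N

Angles from the horizontal: cable A is 90° − 60.6° = 29.4°, cable B is 90° − 32° = 58°.
Weight W = 49 × 10 = 490 N acts straight down.
Horizontal: T_A cos 29.4° = T_B cos 58°  →  T_A = 0.6083 T_B.
Vertical: T_A sin 29.4° + T_B sin 58° = 490.
Substituting the horizontal relation into the vertical equation gives 1.147 T_B = 490, so T_B = 427.3 N.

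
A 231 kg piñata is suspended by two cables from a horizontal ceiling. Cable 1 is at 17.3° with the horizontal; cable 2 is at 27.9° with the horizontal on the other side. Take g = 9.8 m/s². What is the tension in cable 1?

Weight W = 231 × 9.8 = 2264 N acts straight down.
Horizontal: T_1 cos 17.3° = T_2 cos 27.9°  →  T_2 = 1.08 T_1.
Vertical: T_1 sin 17.3° + T_2 sin 27.9° = 2264.
Substituting the horizontal relation into the vertical equation gives 0.8029 T_1 = 2264, so T_1 = 2820 N.

T_1 ≈ 2820 N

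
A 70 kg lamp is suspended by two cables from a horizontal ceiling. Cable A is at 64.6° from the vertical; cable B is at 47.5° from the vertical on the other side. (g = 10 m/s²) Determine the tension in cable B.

Angles from the horizontal: cable A is 90° − 64.6° = 25.4°, cable B is 90° − 47.5° = 42.5°.
Weight W = 70 × 10 = 700 N acts straight down.
Horizontal: T_A cos 25.4° = T_B cos 42.5°  →  T_A = 0.8162 T_B.
Vertical: T_A sin 25.4° + T_B sin 42.5° = 700.
Substituting the horizontal relation into the vertical equation gives 1.026 T_B = 700, so T_B = 682.5 N.

T_B ≈ 682 N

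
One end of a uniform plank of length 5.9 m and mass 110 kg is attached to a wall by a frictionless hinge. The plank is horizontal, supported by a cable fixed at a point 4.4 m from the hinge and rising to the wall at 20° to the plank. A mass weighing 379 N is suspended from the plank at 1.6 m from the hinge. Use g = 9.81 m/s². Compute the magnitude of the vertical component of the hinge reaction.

|H_y| ≈ 597 N

Take torques about the hinge: T sin 20° · 4.4 = 110×9.81×2.95 + 379×1.6 = 3789.7 N·m.
So T = 3789.7 / (0.3420 × 4.4) = 2518.3 N.
ΣF_y = 0: H_y = (110×9.81 + 379) − T sin 20° = 1458.1 − 861.31 = 596.79 N.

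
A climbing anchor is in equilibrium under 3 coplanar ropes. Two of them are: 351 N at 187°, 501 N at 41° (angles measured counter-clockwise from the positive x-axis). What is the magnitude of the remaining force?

F ≈ 287 N

Sum the known components: ΣF_x = 29.73 N, ΣF_y = 285.9 N.
For equilibrium the remaining force must supply (−ΣF_x, −ΣF_y) = (-29.73, -285.9) N.
Magnitude = √((-29.73)² + (-285.9)²) = 287.5 N; direction = atan2(-285.9, -29.73) = 264.1°.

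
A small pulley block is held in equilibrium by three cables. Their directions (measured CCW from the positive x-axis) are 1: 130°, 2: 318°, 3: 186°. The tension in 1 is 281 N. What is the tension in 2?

T_2 ≈ 313 N

Resolve: ΣF_x = 281 cos 130° + T_2 cos 318° + T_3 cos 186° = 0.
        ΣF_y = 281 sin 130° + T_2 sin 318° + T_3 sin 186° = 0.
The known terms sum to (-180.6, 215.3) N, so 0.7431 T_2 − 0.9945 T_3 = 180.6 and -0.6691 T_2 − 0.1045 T_3 = -215.3.
Solving simultaneously: T_2 = 313.5 N, T_3 = 52.62 N.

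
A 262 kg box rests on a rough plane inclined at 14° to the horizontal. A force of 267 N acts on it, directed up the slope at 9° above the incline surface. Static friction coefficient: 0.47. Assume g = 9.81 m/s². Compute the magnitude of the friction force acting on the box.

Axes along / perpendicular to the incline. W sin 14° = 621.8 N down-slope; W cos 14° = 2494 N into the surface.
Perpendicular: N = W cos 14° − P sin 9° = 2494 − 41.77 = 2452 N.
Along incline: P cos 9° + f = W sin 14° (friction acts up-slope) → f = 621.8 − 263.7 = 358.1 N.
|f| = 358.1 N ≤ μN = 1152 N, so the box is indeed static.

f ≈ 358 N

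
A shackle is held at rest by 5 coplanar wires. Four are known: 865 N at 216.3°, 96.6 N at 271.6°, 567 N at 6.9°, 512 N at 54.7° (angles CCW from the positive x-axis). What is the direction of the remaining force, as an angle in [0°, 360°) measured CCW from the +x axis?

Sum the known components: ΣF_x = 164.3 N, ΣF_y = -122.7 N.
For equilibrium the remaining force must supply (−ΣF_x, −ΣF_y) = (-164.3, 122.7) N.
Magnitude = √((-164.3)² + (122.7)²) = 205.1 N; direction = atan2(122.7, -164.3) = 143.3°.

θ ≈ 143°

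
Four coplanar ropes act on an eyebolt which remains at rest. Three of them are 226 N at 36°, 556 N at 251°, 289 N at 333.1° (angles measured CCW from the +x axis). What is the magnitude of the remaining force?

F ≈ 584 N

Sum the known components: ΣF_x = 259.6 N, ΣF_y = -523.6 N.
For equilibrium the remaining force must supply (−ΣF_x, −ΣF_y) = (-259.6, 523.6) N.
Magnitude = √((-259.6)² + (523.6)²) = 584.4 N; direction = atan2(523.6, -259.6) = 116.4°.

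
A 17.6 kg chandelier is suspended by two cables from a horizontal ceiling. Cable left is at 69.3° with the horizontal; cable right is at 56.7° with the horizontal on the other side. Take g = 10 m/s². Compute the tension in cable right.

T_right ≈ 76.9 N

Weight W = 17.6 × 10 = 176 N acts straight down.
Horizontal: T_left cos 69.3° = T_right cos 56.7°  →  T_left = 1.553 T_right.
Vertical: T_left sin 69.3° + T_right sin 56.7° = 176.
Substituting the horizontal relation into the vertical equation gives 2.289 T_right = 176, so T_right = 76.9 N.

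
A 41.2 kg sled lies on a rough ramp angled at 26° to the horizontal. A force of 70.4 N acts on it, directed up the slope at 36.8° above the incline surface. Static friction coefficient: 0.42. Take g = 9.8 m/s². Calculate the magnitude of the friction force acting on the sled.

Axes along / perpendicular to the incline. W sin 26° = 177 N down-slope; W cos 26° = 362.9 N into the surface.
Perpendicular: N = W cos 26° − P sin 36.8° = 362.9 − 42.17 = 320.7 N.
Along incline: P cos 36.8° + f = W sin 26° (friction acts up-slope) → f = 177 − 56.37 = 120.6 N.
|f| = 120.6 N ≤ μN = 134.7 N, so the sled is indeed static.

f ≈ 121 N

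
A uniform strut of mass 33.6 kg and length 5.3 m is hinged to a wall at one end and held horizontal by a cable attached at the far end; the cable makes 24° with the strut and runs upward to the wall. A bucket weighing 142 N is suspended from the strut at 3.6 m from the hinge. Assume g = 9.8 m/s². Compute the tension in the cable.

T ≈ 642 N

Take torques about the hinge: T sin 24° · 5.3 = 33.6×9.8×2.65 + 142×3.6 = 1383.8 N·m.
So T = 1383.8 / (0.4067 × 5.3) = 641.92 N.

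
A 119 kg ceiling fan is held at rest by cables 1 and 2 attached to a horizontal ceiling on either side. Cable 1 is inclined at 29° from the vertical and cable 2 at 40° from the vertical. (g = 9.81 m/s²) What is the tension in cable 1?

T_1 ≈ 804 N

Angles from the horizontal: cable 1 is 90° − 29° = 61°, cable 2 is 90° − 40° = 50°.
Weight W = 119 × 9.81 = 1167 N acts straight down.
Horizontal: T_1 cos 61° = T_2 cos 50°  →  T_2 = 0.7542 T_1.
Vertical: T_1 sin 61° + T_2 sin 50° = 1167.
Substituting the horizontal relation into the vertical equation gives 1.452 T_1 = 1167, so T_1 = 803.8 N.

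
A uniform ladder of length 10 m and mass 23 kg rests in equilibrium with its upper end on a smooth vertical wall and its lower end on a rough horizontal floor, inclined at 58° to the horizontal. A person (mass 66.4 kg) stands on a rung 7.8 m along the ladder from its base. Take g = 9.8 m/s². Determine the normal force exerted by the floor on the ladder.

ΣF_y = 0: N_floor = 23×9.8 + 66.4×9.8 = 876.12 N.

N_floor ≈ 876 N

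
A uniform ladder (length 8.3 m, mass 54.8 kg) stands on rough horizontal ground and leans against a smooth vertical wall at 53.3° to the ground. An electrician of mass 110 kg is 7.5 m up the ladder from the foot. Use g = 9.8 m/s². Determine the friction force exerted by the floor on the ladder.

f ≈ 926 N

Torques about the foot: N_wall · 8.3 sin 53.3° = 54.8×9.8×4.15 cos 53.3° + 110×9.8×7.5 cos 53.3° → N_wall = 926.22 N.
ΣF_x = 0: f_floor = N_wall = 926.22 N.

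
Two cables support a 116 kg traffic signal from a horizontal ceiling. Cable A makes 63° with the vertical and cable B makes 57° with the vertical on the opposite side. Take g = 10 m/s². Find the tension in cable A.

Angles from the horizontal: cable A is 90° − 63° = 27°, cable B is 90° − 57° = 33°.
Weight W = 116 × 10 = 1160 N acts straight down.
Horizontal: T_A cos 27° = T_B cos 33°  →  T_B = 1.062 T_A.
Vertical: T_A sin 27° + T_B sin 33° = 1160.
Substituting the horizontal relation into the vertical equation gives 1.033 T_A = 1160, so T_A = 1123 N.

T_A ≈ 1120 N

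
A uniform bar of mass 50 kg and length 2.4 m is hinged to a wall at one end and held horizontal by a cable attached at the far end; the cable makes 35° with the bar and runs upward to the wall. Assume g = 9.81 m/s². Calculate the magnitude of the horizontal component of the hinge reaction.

Take torques about the hinge: T sin 35° · 2.4 = 50×9.81×1.2 = 588.6 N·m.
So T = 588.6 / (0.5736 × 2.4) = 427.58 N.
ΣF_x = 0: H_x = T cos 35° = 350.25 N.

H_x ≈ 350 N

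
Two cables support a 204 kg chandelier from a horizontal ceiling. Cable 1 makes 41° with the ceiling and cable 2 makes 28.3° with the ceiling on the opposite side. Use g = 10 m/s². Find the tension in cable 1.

T_1 ≈ 1920 N

Weight W = 204 × 10 = 2040 N acts straight down.
Horizontal: T_1 cos 41° = T_2 cos 28.3°  →  T_2 = 0.8572 T_1.
Vertical: T_1 sin 41° + T_2 sin 28.3° = 2040.
Substituting the horizontal relation into the vertical equation gives 1.062 T_1 = 2040, so T_1 = 1920 N.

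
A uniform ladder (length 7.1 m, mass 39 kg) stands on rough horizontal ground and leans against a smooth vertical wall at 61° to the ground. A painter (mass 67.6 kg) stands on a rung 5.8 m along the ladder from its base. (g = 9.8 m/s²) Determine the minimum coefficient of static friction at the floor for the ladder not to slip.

μ_min ≈ 0.389

ΣF_y = 0: N_floor = 39×9.8 + 67.6×9.8 = 1044.7 N.
Torques about the foot: N_wall · 7.1 sin 61° = 39×9.8×3.55 cos 61° + 67.6×9.8×5.8 cos 61° → N_wall = 405.91 N.
ΣF_x = 0: f_floor = N_wall = 405.91 N.
μ_min = f_floor / N_floor = 405.91 / 1044.7 = 0.3885.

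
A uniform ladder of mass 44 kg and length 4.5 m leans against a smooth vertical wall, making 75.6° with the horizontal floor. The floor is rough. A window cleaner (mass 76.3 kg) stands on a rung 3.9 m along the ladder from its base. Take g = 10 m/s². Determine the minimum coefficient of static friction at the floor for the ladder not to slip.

ΣF_y = 0: N_floor = 44×10 + 76.3×10 = 1203 N.
Torques about the foot: N_wall · 4.5 sin 75.6° = 44×10×2.25 cos 75.6° + 76.3×10×3.9 cos 75.6° → N_wall = 226.27 N.
ΣF_x = 0: f_floor = N_wall = 226.27 N.
μ_min = f_floor / N_floor = 226.27 / 1203 = 0.1881.

μ_min ≈ 0.188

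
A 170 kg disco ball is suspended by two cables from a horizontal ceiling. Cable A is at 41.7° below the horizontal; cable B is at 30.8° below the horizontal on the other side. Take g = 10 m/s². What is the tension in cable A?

T_A ≈ 1530 N

Weight W = 170 × 10 = 1700 N acts straight down.
Horizontal: T_A cos 41.7° = T_B cos 30.8°  →  T_B = 0.8692 T_A.
Vertical: T_A sin 41.7° + T_B sin 30.8° = 1700.
Substituting the horizontal relation into the vertical equation gives 1.11 T_A = 1700, so T_A = 1531 N.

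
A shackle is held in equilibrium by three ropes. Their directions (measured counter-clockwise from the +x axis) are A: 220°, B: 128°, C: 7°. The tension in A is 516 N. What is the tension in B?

T_B ≈ 328 N

Resolve: ΣF_x = 516 cos 220° + T_B cos 128° + T_C cos 7° = 0.
        ΣF_y = 516 sin 220° + T_B sin 128° + T_C sin 7° = 0.
The known terms sum to (-395.3, -331.7) N, so -0.6157 T_B + 0.9925 T_C = 395.3 and 0.7880 T_B + 0.1219 T_C = 331.7.
Solving simultaneously: T_B = 327.9 N, T_C = 601.6 N.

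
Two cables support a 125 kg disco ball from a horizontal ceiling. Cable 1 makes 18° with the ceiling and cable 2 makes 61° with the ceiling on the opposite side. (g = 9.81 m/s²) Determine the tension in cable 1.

Weight W = 125 × 9.81 = 1226 N acts straight down.
Horizontal: T_1 cos 18° = T_2 cos 61°  →  T_2 = 1.962 T_1.
Vertical: T_1 sin 18° + T_2 sin 61° = 1226.
Substituting the horizontal relation into the vertical equation gives 2.025 T_1 = 1226, so T_1 = 605.6 N.

T_1 ≈ 606 N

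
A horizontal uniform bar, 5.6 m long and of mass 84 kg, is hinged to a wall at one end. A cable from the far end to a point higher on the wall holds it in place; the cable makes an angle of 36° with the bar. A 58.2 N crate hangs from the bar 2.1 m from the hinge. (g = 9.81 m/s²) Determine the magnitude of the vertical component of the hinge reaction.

|H_y| ≈ 448 N

Take torques about the hinge: T sin 36° · 5.6 = 84×9.81×2.8 + 58.2×2.1 = 2429.5 N·m.
So T = 2429.5 / (0.5878 × 5.6) = 738.1 N.
ΣF_y = 0: H_y = (84×9.81 + 58.2) − T sin 36° = 882.24 − 433.84 = 448.4 N.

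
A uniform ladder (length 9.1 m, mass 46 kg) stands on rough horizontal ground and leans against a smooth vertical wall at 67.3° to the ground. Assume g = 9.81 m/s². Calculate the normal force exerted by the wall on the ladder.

N_wall ≈ 94.4 N

Torques about the foot: N_wall · 9.1 sin 67.3° = 46×9.81×4.55 cos 67.3° → N_wall = 94.383 N.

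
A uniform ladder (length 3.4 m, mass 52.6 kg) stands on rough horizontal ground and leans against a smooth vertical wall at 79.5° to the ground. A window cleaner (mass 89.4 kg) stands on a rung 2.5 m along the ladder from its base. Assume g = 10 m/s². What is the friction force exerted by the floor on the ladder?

f ≈ 171 N

Torques about the foot: N_wall · 3.4 sin 79.5° = 52.6×10×1.7 cos 79.5° + 89.4×10×2.5 cos 79.5° → N_wall = 170.58 N.
ΣF_x = 0: f_floor = N_wall = 170.58 N.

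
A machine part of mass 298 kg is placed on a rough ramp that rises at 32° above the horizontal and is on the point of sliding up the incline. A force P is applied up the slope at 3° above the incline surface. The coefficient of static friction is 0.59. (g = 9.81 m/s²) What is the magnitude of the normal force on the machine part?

N ≈ 2330 N

On the verge of sliding up the incline, friction equals μN and acts down the slope.
Perpendicular: N + P sin 3° = W cos 32° = 2479 N.
Along incline: P cos 3° = W sin 32° + μN  with W sin 32° = 1549 N.
Solving the pair for P and N: P = 2926 N, N = 2326 N (and f = μN = 1372 N).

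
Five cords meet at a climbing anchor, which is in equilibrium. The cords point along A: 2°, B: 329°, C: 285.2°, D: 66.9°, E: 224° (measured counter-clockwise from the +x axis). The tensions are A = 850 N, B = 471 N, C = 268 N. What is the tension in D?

Resolve: ΣF_x = 850 cos 2° + 471 cos 329° + 268 cos 285.2° + T_D cos 66.9° + T_E cos 224° = 0.
        ΣF_y = 850 sin 2° + 471 sin 329° + 268 sin 285.2° + T_D sin 66.9° + T_E sin 224° = 0.
The known terms sum to (1323, -471.5) N, so 0.3923 T_D − 0.7193 T_E = -1323 and 0.9198 T_D − 0.6947 T_E = 471.5.
Solving simultaneously: T_D = 3234 N, T_E = 3604 N.

T_D ≈ 3230 N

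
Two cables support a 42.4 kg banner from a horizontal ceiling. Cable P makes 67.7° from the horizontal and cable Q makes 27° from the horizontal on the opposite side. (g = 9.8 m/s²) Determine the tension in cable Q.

Weight W = 42.4 × 9.8 = 415.5 N acts straight down.
Horizontal: T_P cos 67.7° = T_Q cos 27°  →  T_P = 2.348 T_Q.
Vertical: T_P sin 67.7° + T_Q sin 27° = 415.5.
Substituting the horizontal relation into the vertical equation gives 2.626 T_Q = 415.5, so T_Q = 158.2 N.

T_Q ≈ 158 N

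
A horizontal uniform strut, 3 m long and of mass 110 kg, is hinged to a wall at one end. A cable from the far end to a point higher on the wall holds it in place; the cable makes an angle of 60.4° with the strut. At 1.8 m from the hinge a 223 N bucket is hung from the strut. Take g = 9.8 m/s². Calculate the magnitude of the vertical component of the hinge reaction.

|H_y| ≈ 628 N

Take torques about the hinge: T sin 60.4° · 3 = 110×9.8×1.5 + 223×1.8 = 2018.4 N·m.
So T = 2018.4 / (0.8695 × 3) = 773.78 N.
ΣF_y = 0: H_y = (110×9.8 + 223) − T sin 60.4° = 1301 − 672.8 = 628.2 N.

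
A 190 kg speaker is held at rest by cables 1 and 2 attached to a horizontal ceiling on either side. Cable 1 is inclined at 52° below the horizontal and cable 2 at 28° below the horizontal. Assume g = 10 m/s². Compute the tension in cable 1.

Weight W = 190 × 10 = 1900 N acts straight down.
Horizontal: T_1 cos 52° = T_2 cos 28°  →  T_2 = 0.6973 T_1.
Vertical: T_1 sin 52° + T_2 sin 28° = 1900.
Substituting the horizontal relation into the vertical equation gives 1.115 T_1 = 1900, so T_1 = 1703 N.

T_1 ≈ 1700 N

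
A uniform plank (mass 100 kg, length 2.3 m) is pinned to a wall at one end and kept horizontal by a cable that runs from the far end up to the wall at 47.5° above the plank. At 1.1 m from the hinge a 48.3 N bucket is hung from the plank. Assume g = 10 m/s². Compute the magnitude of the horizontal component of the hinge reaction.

H_x ≈ 479 N

Take torques about the hinge: T sin 47.5° · 2.3 = 100×10×1.15 + 48.3×1.1 = 1203.1 N·m.
So T = 1203.1 / (0.7373 × 2.3) = 709.5 N.
ΣF_x = 0: H_x = T cos 47.5° = 479.33 N.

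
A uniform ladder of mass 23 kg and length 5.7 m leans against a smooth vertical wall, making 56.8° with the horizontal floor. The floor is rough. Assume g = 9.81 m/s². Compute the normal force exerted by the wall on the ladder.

N_wall ≈ 73.8 N

Torques about the foot: N_wall · 5.7 sin 56.8° = 23×9.81×2.85 cos 56.8° → N_wall = 73.824 N.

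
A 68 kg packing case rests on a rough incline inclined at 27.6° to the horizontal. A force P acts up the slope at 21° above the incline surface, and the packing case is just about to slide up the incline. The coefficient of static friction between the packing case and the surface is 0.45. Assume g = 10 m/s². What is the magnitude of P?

P ≈ 535 N

On the verge of sliding up the incline, friction equals μN and acts down the slope.
Perpendicular: N + P sin 21° = W cos 27.6° = 602.6 N.
Along incline: P cos 21° = W sin 27.6° + μN  with W sin 27.6° = 315 N.
Solving the pair for P and N: P = 535.4 N, N = 410.7 N (and f = μN = 184.8 N).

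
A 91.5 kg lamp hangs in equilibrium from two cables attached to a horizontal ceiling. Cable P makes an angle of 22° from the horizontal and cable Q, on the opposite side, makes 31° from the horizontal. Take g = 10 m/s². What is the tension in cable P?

T_P ≈ 982 N

Weight W = 91.5 × 10 = 915 N acts straight down.
Horizontal: T_P cos 22° = T_Q cos 31°  →  T_Q = 1.082 T_P.
Vertical: T_P sin 22° + T_Q sin 31° = 915.
Substituting the horizontal relation into the vertical equation gives 0.9317 T_P = 915, so T_P = 982.1 N.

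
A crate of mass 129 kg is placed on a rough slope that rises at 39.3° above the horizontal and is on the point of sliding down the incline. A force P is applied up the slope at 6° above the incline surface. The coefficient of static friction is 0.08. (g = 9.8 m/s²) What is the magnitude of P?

On the verge of sliding down the incline, friction equals μN and acts up the slope.
Perpendicular: N + P sin 6° = W cos 39.3° = 978.3 N.
Along incline: P cos 6° + μN = W sin 39.3° with W sin 39.3° = 800.7 N.
Solving the pair for P and N: P = 732.6 N, N = 901.7 N (and f = μN = 72.14 N).

P ≈ 733 N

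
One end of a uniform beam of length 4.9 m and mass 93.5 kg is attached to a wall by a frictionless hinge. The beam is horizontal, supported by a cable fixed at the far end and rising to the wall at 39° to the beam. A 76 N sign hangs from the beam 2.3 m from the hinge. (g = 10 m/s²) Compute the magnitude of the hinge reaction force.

|H| ≈ 802 N

Take torques about the hinge: T sin 39° · 4.9 = 93.5×10×2.45 + 76×2.3 = 2465.6 N·m.
So T = 2465.6 / (0.6293 × 4.9) = 799.55 N.
ΣF_x = 0: H_x = T cos 39° = 621.37 N.
ΣF_y = 0: H_y = (93.5×10 + 76) − T sin 39° = 1011 − 503.17 = 507.83 N.
|H| = √(H_x² + H_y²) = √((621.37)² + (507.83)²) = 802.49 N.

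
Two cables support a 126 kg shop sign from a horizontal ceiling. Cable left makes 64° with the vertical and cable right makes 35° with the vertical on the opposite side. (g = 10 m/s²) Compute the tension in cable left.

Angles from the horizontal: cable left is 90° − 64° = 26°, cable right is 90° − 35° = 55°.
Weight W = 126 × 10 = 1260 N acts straight down.
Horizontal: T_left cos 26° = T_right cos 55°  →  T_right = 1.567 T_left.
Vertical: T_left sin 26° + T_right sin 55° = 1260.
Substituting the horizontal relation into the vertical equation gives 1.722 T_left = 1260, so T_left = 731.7 N.

T_left ≈ 732 N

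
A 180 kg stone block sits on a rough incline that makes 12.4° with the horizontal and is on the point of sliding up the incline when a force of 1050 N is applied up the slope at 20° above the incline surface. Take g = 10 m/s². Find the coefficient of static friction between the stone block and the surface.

μ ≈ 0.429

On the verge of sliding up the incline, friction is at its maximum μN and acts down the slope.
Perpendicular to incline: N = W cos 12.4° − P sin 20° = 1758 − 359.1 = 1399 N.
Along incline: P cos 20° − μN = W sin 12.4° → μ = −(W sin 12.4° − P cos 20°) / N = 0.429.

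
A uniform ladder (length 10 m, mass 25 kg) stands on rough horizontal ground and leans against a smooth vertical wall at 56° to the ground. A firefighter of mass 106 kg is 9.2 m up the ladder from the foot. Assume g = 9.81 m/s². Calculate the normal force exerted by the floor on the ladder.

ΣF_y = 0: N_floor = 25×9.81 + 106×9.81 = 1285.1 N.

N_floor ≈ 1290 N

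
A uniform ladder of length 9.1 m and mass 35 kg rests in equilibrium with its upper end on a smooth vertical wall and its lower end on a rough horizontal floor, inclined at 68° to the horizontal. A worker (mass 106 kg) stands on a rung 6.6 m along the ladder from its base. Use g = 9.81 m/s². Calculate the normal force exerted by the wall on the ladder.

N_wall ≈ 374 N

Torques about the foot: N_wall · 9.1 sin 68° = 35×9.81×4.55 cos 68° + 106×9.81×6.6 cos 68° → N_wall = 374.07 N.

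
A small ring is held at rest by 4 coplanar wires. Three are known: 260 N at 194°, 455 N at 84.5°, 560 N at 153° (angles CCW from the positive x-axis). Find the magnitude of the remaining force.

F ≈ 957 N

Sum the known components: ΣF_x = -707.6 N, ΣF_y = 644.2 N.
For equilibrium the remaining force must supply (−ΣF_x, −ΣF_y) = (707.6, -644.2) N.
Magnitude = √((707.6)² + (-644.2)²) = 957 N; direction = atan2(-644.2, 707.6) = 317.7°.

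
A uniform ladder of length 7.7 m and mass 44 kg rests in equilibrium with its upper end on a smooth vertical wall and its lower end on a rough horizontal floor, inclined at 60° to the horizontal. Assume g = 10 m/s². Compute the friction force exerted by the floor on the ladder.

Torques about the foot: N_wall · 7.7 sin 60° = 44×10×3.85 cos 60° → N_wall = 127.02 N.
ΣF_x = 0: f_floor = N_wall = 127.02 N.

f ≈ 127 N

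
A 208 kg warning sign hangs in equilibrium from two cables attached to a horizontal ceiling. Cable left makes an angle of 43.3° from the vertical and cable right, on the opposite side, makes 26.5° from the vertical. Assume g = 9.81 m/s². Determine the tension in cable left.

Angles from the horizontal: cable left is 90° − 43.3° = 46.7°, cable right is 90° − 26.5° = 63.5°.
Weight W = 208 × 9.81 = 2040 N acts straight down.
Horizontal: T_left cos 46.7° = T_right cos 63.5°  →  T_right = 1.537 T_left.
Vertical: T_left sin 46.7° + T_right sin 63.5° = 2040.
Substituting the horizontal relation into the vertical equation gives 2.103 T_left = 2040, so T_left = 970.1 N.

T_left ≈ 970 N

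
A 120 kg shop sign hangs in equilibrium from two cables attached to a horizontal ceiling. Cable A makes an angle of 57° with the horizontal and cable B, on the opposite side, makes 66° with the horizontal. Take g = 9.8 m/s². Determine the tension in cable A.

T_A ≈ 570 N

Weight W = 120 × 9.8 = 1176 N acts straight down.
Horizontal: T_A cos 57° = T_B cos 66°  →  T_B = 1.339 T_A.
Vertical: T_A sin 57° + T_B sin 66° = 1176.
Substituting the horizontal relation into the vertical equation gives 2.062 T_A = 1176, so T_A = 570.3 N.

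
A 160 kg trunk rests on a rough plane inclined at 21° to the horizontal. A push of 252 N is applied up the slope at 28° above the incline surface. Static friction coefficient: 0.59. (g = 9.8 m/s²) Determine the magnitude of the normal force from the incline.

N ≈ 1350 N

Axes along / perpendicular to the incline. W sin 21° = 561.9 N down-slope; W cos 21° = 1464 N into the surface.
Perpendicular: N = W cos 21° − P sin 28° = 1464 − 118.3 = 1346 N.
Along incline: P cos 28° + f = W sin 21° (friction acts up-slope) → f = 561.9 − 222.5 = 339.4 N.
|f| = 339.4 N ≤ μN = 793.9 N, so the trunk is indeed static.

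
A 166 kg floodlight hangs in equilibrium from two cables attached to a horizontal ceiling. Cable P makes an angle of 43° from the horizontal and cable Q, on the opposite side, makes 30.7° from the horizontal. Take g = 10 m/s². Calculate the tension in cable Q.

T_Q ≈ 1260 N

Weight W = 166 × 10 = 1660 N acts straight down.
Horizontal: T_P cos 43° = T_Q cos 30.7°  →  T_P = 1.176 T_Q.
Vertical: T_P sin 43° + T_Q sin 30.7° = 1660.
Substituting the horizontal relation into the vertical equation gives 1.312 T_Q = 1660, so T_Q = 1265 N.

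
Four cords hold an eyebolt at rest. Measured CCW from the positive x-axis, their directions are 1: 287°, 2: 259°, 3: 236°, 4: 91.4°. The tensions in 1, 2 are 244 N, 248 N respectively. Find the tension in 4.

Resolve: ΣF_x = 244 cos 287° + 248 cos 259° + T_3 cos 236° + T_4 cos 91.4° = 0.
        ΣF_y = 244 sin 287° + 248 sin 259° + T_3 sin 236° + T_4 sin 91.4° = 0.
The known terms sum to (24.02, -476.8) N, so -0.5592 T_3 − 0.0244 T_4 = -24.02 and -0.8290 T_3 + 0.9997 T_4 = 476.8.
Solving simultaneously: T_3 = 21.34 N, T_4 = 494.6 N.

T_4 ≈ 495 N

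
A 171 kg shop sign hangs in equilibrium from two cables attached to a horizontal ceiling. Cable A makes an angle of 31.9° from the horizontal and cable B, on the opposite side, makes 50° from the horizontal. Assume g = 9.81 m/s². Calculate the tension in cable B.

T_B ≈ 1440 N

Weight W = 171 × 9.81 = 1678 N acts straight down.
Horizontal: T_A cos 31.9° = T_B cos 50°  →  T_A = 0.7571 T_B.
Vertical: T_A sin 31.9° + T_B sin 50° = 1678.
Substituting the horizontal relation into the vertical equation gives 1.166 T_B = 1678, so T_B = 1439 N.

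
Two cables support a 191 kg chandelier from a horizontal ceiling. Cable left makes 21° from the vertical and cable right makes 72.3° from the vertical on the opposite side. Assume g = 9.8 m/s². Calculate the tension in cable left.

Angles from the horizontal: cable left is 90° − 21° = 69°, cable right is 90° − 72.3° = 17.7°.
Weight W = 191 × 9.8 = 1872 N acts straight down.
Horizontal: T_left cos 69° = T_right cos 17.7°  →  T_right = 0.3762 T_left.
Vertical: T_left sin 69° + T_right sin 17.7° = 1872.
Substituting the horizontal relation into the vertical equation gives 1.048 T_left = 1872, so T_left = 1786 N.

T_left ≈ 1790 N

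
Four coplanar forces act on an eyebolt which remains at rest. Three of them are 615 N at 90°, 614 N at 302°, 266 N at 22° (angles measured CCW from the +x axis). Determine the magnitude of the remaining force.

Sum the known components: ΣF_x = 572 N, ΣF_y = 193.9 N.
For equilibrium the remaining force must supply (−ΣF_x, −ΣF_y) = (-572, -193.9) N.
Magnitude = √((-572)² + (-193.9)²) = 604 N; direction = atan2(-193.9, -572) = 198.7°.

F ≈ 604 N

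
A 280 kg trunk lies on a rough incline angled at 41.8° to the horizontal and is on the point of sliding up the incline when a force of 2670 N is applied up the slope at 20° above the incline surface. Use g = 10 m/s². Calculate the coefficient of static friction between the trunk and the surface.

On the verge of sliding up the incline, friction is at its maximum μN and acts down the slope.
Perpendicular to incline: N = W cos 41.8° − P sin 20° = 2087 − 913.2 = 1174 N.
Along incline: P cos 20° − μN = W sin 41.8° → μ = −(W sin 41.8° − P cos 20°) / N = 0.5474.

μ ≈ 0.547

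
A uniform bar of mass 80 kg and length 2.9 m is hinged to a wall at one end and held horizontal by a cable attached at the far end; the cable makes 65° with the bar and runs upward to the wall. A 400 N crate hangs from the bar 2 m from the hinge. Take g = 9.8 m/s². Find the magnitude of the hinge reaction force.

Take torques about the hinge: T sin 65° · 2.9 = 80×9.8×1.45 + 400×2 = 1936.8 N·m.
So T = 1936.8 / (0.9063 × 2.9) = 736.9 N.
ΣF_x = 0: H_x = T cos 65° = 311.43 N.
ΣF_y = 0: H_y = (80×9.8 + 400) − T sin 65° = 1184 − 667.86 = 516.14 N.
|H| = √(H_x² + H_y²) = √((311.43)² + (516.14)²) = 602.82 N.

|H| ≈ 603 N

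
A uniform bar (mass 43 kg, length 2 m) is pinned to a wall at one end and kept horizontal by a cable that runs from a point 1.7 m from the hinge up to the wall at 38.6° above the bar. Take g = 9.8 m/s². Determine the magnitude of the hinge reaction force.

Take torques about the hinge: T sin 38.6° · 1.7 = 43×9.8×1 = 421.4 N·m.
So T = 421.4 / (0.6239 × 1.7) = 397.32 N.
ΣF_x = 0: H_x = T cos 38.6° = 310.52 N.
ΣF_y = 0: H_y = (43×9.8) − T sin 38.6° = 421.4 − 247.88 = 173.52 N.
|H| = √(H_x² + H_y²) = √((310.52)² + (173.52)²) = 355.71 N.

|H| ≈ 356 N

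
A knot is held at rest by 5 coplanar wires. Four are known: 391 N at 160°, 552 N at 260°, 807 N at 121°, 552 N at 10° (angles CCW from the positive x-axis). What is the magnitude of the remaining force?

F ≈ 505 N

Sum the known components: ΣF_x = -335.3 N, ΣF_y = 377.7 N.
For equilibrium the remaining force must supply (−ΣF_x, −ΣF_y) = (335.3, -377.7) N.
Magnitude = √((335.3)² + (-377.7)²) = 505.1 N; direction = atan2(-377.7, 335.3) = 311.6°.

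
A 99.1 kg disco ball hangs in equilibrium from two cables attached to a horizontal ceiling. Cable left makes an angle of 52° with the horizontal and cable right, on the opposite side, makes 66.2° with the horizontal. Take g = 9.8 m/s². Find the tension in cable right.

Weight W = 99.1 × 9.8 = 971.2 N acts straight down.
Horizontal: T_left cos 52° = T_right cos 66.2°  →  T_left = 0.6555 T_right.
Vertical: T_left sin 52° + T_right sin 66.2° = 971.2.
Substituting the horizontal relation into the vertical equation gives 1.431 T_right = 971.2, so T_right = 678.4 N.

T_right ≈ 678 N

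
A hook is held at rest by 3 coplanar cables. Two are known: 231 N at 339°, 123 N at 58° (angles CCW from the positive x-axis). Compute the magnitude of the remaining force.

Sum the known components: ΣF_x = 280.8 N, ΣF_y = 21.53 N.
For equilibrium the remaining force must supply (−ΣF_x, −ΣF_y) = (-280.8, -21.53) N.
Magnitude = √((-280.8)² + (-21.53)²) = 281.7 N; direction = atan2(-21.53, -280.8) = 184.4°.

F ≈ 282 N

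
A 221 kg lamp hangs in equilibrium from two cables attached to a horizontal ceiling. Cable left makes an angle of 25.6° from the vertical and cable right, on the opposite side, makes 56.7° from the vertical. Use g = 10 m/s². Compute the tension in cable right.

T_right ≈ 964 N

Angles from the horizontal: cable left is 90° − 25.6° = 64.4°, cable right is 90° − 56.7° = 33.3°.
Weight W = 221 × 10 = 2210 N acts straight down.
Horizontal: T_left cos 64.4° = T_right cos 33.3°  →  T_left = 1.934 T_right.
Vertical: T_left sin 64.4° + T_right sin 33.3° = 2210.
Substituting the horizontal relation into the vertical equation gives 2.293 T_right = 2210, so T_right = 963.6 N.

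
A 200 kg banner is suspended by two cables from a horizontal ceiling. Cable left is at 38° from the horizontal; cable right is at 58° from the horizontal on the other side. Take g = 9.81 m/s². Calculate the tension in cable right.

T_right ≈ 1550 N

Weight W = 200 × 9.81 = 1962 N acts straight down.
Horizontal: T_left cos 38° = T_right cos 58°  →  T_left = 0.6725 T_right.
Vertical: T_left sin 38° + T_right sin 58° = 1962.
Substituting the horizontal relation into the vertical equation gives 1.262 T_right = 1962, so T_right = 1555 N.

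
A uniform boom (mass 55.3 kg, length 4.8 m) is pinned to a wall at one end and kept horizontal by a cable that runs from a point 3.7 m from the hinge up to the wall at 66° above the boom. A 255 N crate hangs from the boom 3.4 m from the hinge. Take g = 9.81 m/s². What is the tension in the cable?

T ≈ 642 N

Take torques about the hinge: T sin 66° · 3.7 = 55.3×9.81×2.4 + 255×3.4 = 2169 N·m.
So T = 2169 / (0.9135 × 3.7) = 641.69 N.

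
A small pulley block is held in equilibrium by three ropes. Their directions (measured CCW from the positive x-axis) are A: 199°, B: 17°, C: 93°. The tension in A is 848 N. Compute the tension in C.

T_C ≈ 30.5 N

Resolve: ΣF_x = 848 cos 199° + T_B cos 17° + T_C cos 93° = 0.
        ΣF_y = 848 sin 199° + T_B sin 17° + T_C sin 93° = 0.
The known terms sum to (-801.8, -276.1) N, so 0.9563 T_B − 0.0523 T_C = 801.8 and 0.2924 T_B + 0.9986 T_C = 276.1.
Solving simultaneously: T_B = 840.1 N, T_C = 30.50 N.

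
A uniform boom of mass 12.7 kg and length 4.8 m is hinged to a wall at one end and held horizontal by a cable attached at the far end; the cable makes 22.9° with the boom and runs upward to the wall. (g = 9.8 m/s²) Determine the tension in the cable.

T ≈ 160 N

Take torques about the hinge: T sin 22.9° · 4.8 = 12.7×9.8×2.4 = 298.7 N·m.
So T = 298.7 / (0.3891 × 4.8) = 159.92 N.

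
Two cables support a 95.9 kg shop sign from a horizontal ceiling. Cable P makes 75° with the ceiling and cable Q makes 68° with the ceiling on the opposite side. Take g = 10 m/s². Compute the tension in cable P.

T_P ≈ 597 N

Weight W = 95.9 × 10 = 959 N acts straight down.
Horizontal: T_P cos 75° = T_Q cos 68°  →  T_Q = 0.6909 T_P.
Vertical: T_P sin 75° + T_Q sin 68° = 959.
Substituting the horizontal relation into the vertical equation gives 1.607 T_P = 959, so T_P = 596.9 N.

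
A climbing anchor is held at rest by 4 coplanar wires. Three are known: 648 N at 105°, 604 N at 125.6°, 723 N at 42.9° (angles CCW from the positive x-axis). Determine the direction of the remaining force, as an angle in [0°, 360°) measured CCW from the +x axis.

θ ≈ 270°

Sum the known components: ΣF_x = 10.31 N, ΣF_y = 1609 N.
For equilibrium the remaining force must supply (−ΣF_x, −ΣF_y) = (-10.31, -1609) N.
Magnitude = √((-10.31)² + (-1609)²) = 1609 N; direction = atan2(-1609, -10.31) = 269.6°.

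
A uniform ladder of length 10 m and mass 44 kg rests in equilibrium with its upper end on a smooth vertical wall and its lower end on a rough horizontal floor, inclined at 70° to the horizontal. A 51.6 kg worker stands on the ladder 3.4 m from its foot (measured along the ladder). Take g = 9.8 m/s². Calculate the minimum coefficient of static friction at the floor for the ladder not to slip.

ΣF_y = 0: N_floor = 44×9.8 + 51.6×9.8 = 936.88 N.
Torques about the foot: N_wall · 10 sin 70° = 44×9.8×5 cos 70° + 51.6×9.8×3.4 cos 70° → N_wall = 141.05 N.
ΣF_x = 0: f_floor = N_wall = 141.05 N.
μ_min = f_floor / N_floor = 141.05 / 936.88 = 0.1506.

μ_min ≈ 0.151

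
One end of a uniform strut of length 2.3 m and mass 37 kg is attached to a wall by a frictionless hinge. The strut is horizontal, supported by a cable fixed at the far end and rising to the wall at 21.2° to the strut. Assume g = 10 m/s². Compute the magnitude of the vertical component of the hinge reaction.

Take torques about the hinge: T sin 21.2° · 2.3 = 37×10×1.15 = 425.5 N·m.
So T = 425.5 / (0.3616 × 2.3) = 511.58 N.
ΣF_y = 0: H_y = (37×10) − T sin 21.2° = 370 − 185 = 185 N.

|H_y| ≈ 185 N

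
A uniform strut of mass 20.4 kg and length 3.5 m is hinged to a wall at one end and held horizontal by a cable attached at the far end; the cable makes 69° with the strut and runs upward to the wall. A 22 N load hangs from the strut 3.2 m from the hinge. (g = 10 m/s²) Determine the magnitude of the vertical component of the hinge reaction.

|H_y| ≈ 104 N

Take torques about the hinge: T sin 69° · 3.5 = 20.4×10×1.75 + 22×3.2 = 427.4 N·m.
So T = 427.4 / (0.9336 × 3.5) = 130.8 N.
ΣF_y = 0: H_y = (20.4×10 + 22) − T sin 69° = 226 − 122.11 = 103.89 N.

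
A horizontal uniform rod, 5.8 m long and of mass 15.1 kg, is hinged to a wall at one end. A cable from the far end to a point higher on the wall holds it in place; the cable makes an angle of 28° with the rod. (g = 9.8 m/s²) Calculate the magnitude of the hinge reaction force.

|H| ≈ 158 N

Take torques about the hinge: T sin 28° · 5.8 = 15.1×9.8×2.9 = 429.14 N·m.
So T = 429.14 / (0.4695 × 5.8) = 157.6 N.
ΣF_x = 0: H_x = T cos 28° = 139.15 N.
ΣF_y = 0: H_y = (15.1×9.8) − T sin 28° = 147.98 − 73.99 = 73.99 N.
|H| = √(H_x² + H_y²) = √((139.15)² + (73.99)²) = 157.6 N.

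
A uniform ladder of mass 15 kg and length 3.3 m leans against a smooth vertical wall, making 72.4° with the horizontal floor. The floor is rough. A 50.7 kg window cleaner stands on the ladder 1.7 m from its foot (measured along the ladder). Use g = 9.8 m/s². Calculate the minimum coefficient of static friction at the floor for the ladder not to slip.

μ_min ≈ 0.162

ΣF_y = 0: N_floor = 15×9.8 + 50.7×9.8 = 643.86 N.
Torques about the foot: N_wall · 3.3 sin 72.4° = 15×9.8×1.65 cos 72.4° + 50.7×9.8×1.7 cos 72.4° → N_wall = 104.51 N.
ΣF_x = 0: f_floor = N_wall = 104.51 N.
μ_min = f_floor / N_floor = 104.51 / 643.86 = 0.1623.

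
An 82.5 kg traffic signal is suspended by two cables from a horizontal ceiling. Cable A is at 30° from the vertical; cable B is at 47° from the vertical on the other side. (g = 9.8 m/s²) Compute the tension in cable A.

Angles from the horizontal: cable A is 90° − 30° = 60°, cable B is 90° − 47° = 43°.
Weight W = 82.5 × 9.8 = 808.5 N acts straight down.
Horizontal: T_A cos 60° = T_B cos 43°  →  T_B = 0.6837 T_A.
Vertical: T_A sin 60° + T_B sin 43° = 808.5.
Substituting the horizontal relation into the vertical equation gives 1.332 T_A = 808.5, so T_A = 606.9 N.

T_A ≈ 607 N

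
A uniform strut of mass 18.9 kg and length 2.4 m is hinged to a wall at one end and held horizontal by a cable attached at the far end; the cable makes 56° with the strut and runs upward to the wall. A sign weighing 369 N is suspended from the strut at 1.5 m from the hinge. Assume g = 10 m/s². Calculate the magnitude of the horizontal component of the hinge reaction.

Take torques about the hinge: T sin 56° · 2.4 = 18.9×10×1.2 + 369×1.5 = 780.3 N·m.
So T = 780.3 / (0.8290 × 2.4) = 392.17 N.
ΣF_x = 0: H_x = T cos 56° = 219.3 N.

H_x ≈ 219 N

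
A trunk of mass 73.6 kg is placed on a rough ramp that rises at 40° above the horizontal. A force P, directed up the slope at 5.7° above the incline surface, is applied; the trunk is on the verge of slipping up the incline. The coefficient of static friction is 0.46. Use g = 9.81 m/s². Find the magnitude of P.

On the verge of sliding up the incline, friction equals μN and acts down the slope.
Perpendicular: N + P sin 5.7° = W cos 40° = 553.1 N.
Along incline: P cos 5.7° = W sin 40° + μN  with W sin 40° = 464.1 N.
Solving the pair for P and N: P = 690.4 N, N = 484.5 N (and f = μN = 222.9 N).

P ≈ 690 N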